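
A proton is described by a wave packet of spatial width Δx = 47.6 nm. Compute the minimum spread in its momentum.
1.108 × 10^-27 kg·m/s

For a wave packet, the spatial width Δx and momentum spread Δp are related by the uncertainty principle:
ΔxΔp ≥ ℏ/2

The minimum momentum spread is:
Δp_min = ℏ/(2Δx)
Δp_min = (1.055e-34 J·s) / (2 × 4.760e-08 m)
Δp_min = 1.108e-27 kg·m/s

A wave packet cannot have both a well-defined position and well-defined momentum.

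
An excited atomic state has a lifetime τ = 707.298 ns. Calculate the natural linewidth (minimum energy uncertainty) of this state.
465.300 peV

Using the energy-time uncertainty principle:
ΔEΔt ≥ ℏ/2

The lifetime τ represents the time uncertainty Δt.
The natural linewidth (minimum energy uncertainty) is:

ΔE = ℏ/(2τ)
ΔE = (1.055e-34 J·s) / (2 × 7.073e-07 s)
ΔE = 7.455e-29 J = 465.300 peV

This natural linewidth limits the precision of spectroscopic measurements.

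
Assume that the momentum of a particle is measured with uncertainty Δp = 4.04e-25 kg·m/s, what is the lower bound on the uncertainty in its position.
130.516 pm

Using the Heisenberg uncertainty principle:
ΔxΔp ≥ ℏ/2

The minimum uncertainty in position is:
Δx_min = ℏ/(2Δp)
Δx_min = (1.055e-34 J·s) / (2 × 4.040e-25 kg·m/s)
Δx_min = 1.305e-10 m = 130.516 pm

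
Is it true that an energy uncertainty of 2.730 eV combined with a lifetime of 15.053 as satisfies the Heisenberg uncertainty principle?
No, it violates the uncertainty relation.

Calculate the product ΔEΔt:
ΔE = 2.730 eV = 4.374e-19 J
ΔEΔt = (4.374e-19 J) × (1.505e-17 s)
ΔEΔt = 6.584e-36 J·s

Compare to the minimum allowed value ℏ/2:
ℏ/2 = 5.273e-35 J·s

Since ΔEΔt = 6.584e-36 J·s < 5.273e-35 J·s = ℏ/2,
this violates the uncertainty relation.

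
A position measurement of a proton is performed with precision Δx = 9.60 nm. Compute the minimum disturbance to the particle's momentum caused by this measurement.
5.493 × 10^-27 kg·m/s

The uncertainty principle implies that measuring position disturbs momentum:
ΔxΔp ≥ ℏ/2

When we measure position with precision Δx, we necessarily introduce a momentum uncertainty:
Δp ≥ ℏ/(2Δx)
Δp_min = (1.055e-34 J·s) / (2 × 9.600e-09 m)
Δp_min = 5.493e-27 kg·m/s

The more precisely we measure position, the greater the momentum disturbance.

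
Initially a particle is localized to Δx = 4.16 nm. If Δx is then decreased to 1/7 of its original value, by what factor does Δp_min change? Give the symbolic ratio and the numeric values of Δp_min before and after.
Original Δp_min = 1.268 × 10^-26 kg·m/s; new Δp'_min = 8.873 × 10^-26 kg·m/s; ratio Δp'_min/Δp_min = 7.

From the uncertainty principle ΔxΔp ≥ ℏ/2, the minimum momentum uncertainty is Δp_min = ℏ/(2Δx).

Original (Δx = 4.16 nm = 4.160e-09 m):
Δp_min = (1.055e-34 J·s)/(2 × 4.160e-09 m) = 1.268e-26 kg·m/s

When Δx → (1/7)Δx:
Δp'_min = ℏ/(2 × (1/7)Δx) = 7 × ℏ/(2Δx) = 7 × Δp_min
Δp'_min = 7 × 1.268e-26 kg·m/s = 8.873e-26 kg·m/s

Since Δp_min ∝ 1/Δx, when Δx is decreased to 1/7 of its original value, Δp_min increases to 7 times its original value.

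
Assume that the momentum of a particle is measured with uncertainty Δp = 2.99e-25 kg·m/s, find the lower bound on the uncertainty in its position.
176.350 pm

Using the Heisenberg uncertainty principle:
ΔxΔp ≥ ℏ/2

The minimum uncertainty in position is:
Δx_min = ℏ/(2Δp)
Δx_min = (1.055e-34 J·s) / (2 × 2.990e-25 kg·m/s)
Δx_min = 1.763e-10 m = 176.350 pm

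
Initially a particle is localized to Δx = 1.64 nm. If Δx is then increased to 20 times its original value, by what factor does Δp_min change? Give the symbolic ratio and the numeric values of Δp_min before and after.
Original Δp_min = 3.215 × 10^-26 kg·m/s; new Δp'_min = 1.608 × 10^-27 kg·m/s; ratio Δp'_min/Δp_min = 1/20.

From the uncertainty principle ΔxΔp ≥ ℏ/2, the minimum momentum uncertainty is Δp_min = ℏ/(2Δx).

Original (Δx = 1.64 nm = 1.640e-09 m):
Δp_min = (1.055e-34 J·s)/(2 × 1.640e-09 m) = 3.215e-26 kg·m/s

When Δx → 20Δx:
Δp'_min = ℏ/(2 × 20Δx) = (1/20) × ℏ/(2Δx) = (1/20) × Δp_min
Δp'_min = 1/20 × 3.215e-26 kg·m/s = 1.608e-27 kg·m/s

Since Δp_min ∝ 1/Δx, when Δx is increased to 20 times its original value, Δp_min decreases to 1/20 of its original value.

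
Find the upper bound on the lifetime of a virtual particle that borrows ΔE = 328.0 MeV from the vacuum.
1.003 ys

Using the energy-time uncertainty principle:
ΔEΔt ≥ ℏ/2

For a virtual particle borrowing energy ΔE, the maximum lifetime is:
Δt_max = ℏ/(2ΔE)

Converting energy:
ΔE = 328.0 MeV = 5.255e-11 J

Δt_max = (1.055e-34 J·s) / (2 × 5.255e-11 J)
Δt_max = 1.003e-24 s = 1.003 ys

Virtual particles with higher borrowed energy exist for shorter times.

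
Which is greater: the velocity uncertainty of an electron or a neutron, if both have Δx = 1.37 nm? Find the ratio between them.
The electron has the larger minimum velocity uncertainty, by a ratio of 1838.7.

For both particles, Δp_min = ℏ/(2Δx) = 3.849e-26 kg·m/s (same for both).

The velocity uncertainty is Δv = Δp/m:
- electron: Δv = 3.849e-26 / 9.109e-31 = 4.225e+04 m/s = 42.251 km/s
- neutron: Δv = 3.849e-26 / 1.675e-27 = 2.298e+01 m/s = 22.979 m/s

Ratio: 4.225e+04 / 2.298e+01 = 1838.7

The lighter particle has larger velocity uncertainty because Δv ∝ 1/m.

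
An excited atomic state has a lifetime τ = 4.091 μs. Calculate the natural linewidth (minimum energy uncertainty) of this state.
80.446 peV

Using the energy-time uncertainty principle:
ΔEΔt ≥ ℏ/2

The lifetime τ represents the time uncertainty Δt.
The natural linewidth (minimum energy uncertainty) is:

ΔE = ℏ/(2τ)
ΔE = (1.055e-34 J·s) / (2 × 4.091e-06 s)
ΔE = 1.289e-29 J = 80.446 peV

This natural linewidth limits the precision of spectroscopic measurements.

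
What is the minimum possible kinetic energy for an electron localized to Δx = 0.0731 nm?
1.782 eV

Localizing a particle requires giving it sufficient momentum uncertainty:

1. From uncertainty principle: Δp ≥ ℏ/(2Δx)
   Δp_min = (1.055e-34 J·s) / (2 × 7.310e-11 m)
   Δp_min = 7.213e-25 kg·m/s

2. This momentum uncertainty corresponds to kinetic energy:
   KE ≈ (Δp)²/(2m) = (7.213e-25)²/(2 × 9.109e-31 kg)
   KE = 2.856e-19 J = 1.782 eV

Tighter localization requires more energy.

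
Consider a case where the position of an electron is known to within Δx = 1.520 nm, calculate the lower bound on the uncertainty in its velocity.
38.081 km/s

Using the Heisenberg uncertainty principle and Δp = mΔv:
ΔxΔp ≥ ℏ/2
Δx(mΔv) ≥ ℏ/2

The minimum uncertainty in velocity is:
Δv_min = ℏ/(2mΔx)
Δv_min = (1.055e-34 J·s) / (2 × 9.109e-31 kg × 1.520e-09 m)
Δv_min = 3.808e+04 m/s = 38.081 km/s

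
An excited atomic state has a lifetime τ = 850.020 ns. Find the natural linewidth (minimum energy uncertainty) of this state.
387.174 peV

Using the energy-time uncertainty principle:
ΔEΔt ≥ ℏ/2

The lifetime τ represents the time uncertainty Δt.
The natural linewidth (minimum energy uncertainty) is:

ΔE = ℏ/(2τ)
ΔE = (1.055e-34 J·s) / (2 × 8.500e-07 s)
ΔE = 6.203e-29 J = 387.174 peV

This natural linewidth limits the precision of spectroscopic measurements.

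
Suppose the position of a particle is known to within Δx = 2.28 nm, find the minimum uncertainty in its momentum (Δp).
2.313 × 10^-26 kg·m/s

Using the Heisenberg uncertainty principle:
ΔxΔp ≥ ℏ/2

The minimum uncertainty in momentum is:
Δp_min = ℏ/(2Δx)
Δp_min = (1.055e-34 J·s) / (2 × 2.280e-09 m)
Δp_min = 2.313e-26 kg·m/s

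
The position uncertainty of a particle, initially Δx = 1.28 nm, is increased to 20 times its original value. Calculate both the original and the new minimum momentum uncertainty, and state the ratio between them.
Original Δp_min = 4.119 × 10^-26 kg·m/s; new Δp'_min = 2.060 × 10^-27 kg·m/s; ratio Δp'_min/Δp_min = 1/20.

From the uncertainty principle ΔxΔp ≥ ℏ/2, the minimum momentum uncertainty is Δp_min = ℏ/(2Δx).

Original (Δx = 1.28 nm = 1.280e-09 m):
Δp_min = (1.055e-34 J·s)/(2 × 1.280e-09 m) = 4.119e-26 kg·m/s

When Δx → 20Δx:
Δp'_min = ℏ/(2 × 20Δx) = (1/20) × ℏ/(2Δx) = (1/20) × Δp_min
Δp'_min = 1/20 × 4.119e-26 kg·m/s = 2.060e-27 kg·m/s

Since Δp_min ∝ 1/Δx, when Δx is increased to 20 times its original value, Δp_min decreases to 1/20 of its original value.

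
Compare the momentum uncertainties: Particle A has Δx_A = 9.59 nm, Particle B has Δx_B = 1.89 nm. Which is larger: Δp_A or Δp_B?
Particle B has the larger minimum momentum uncertainty, by a factor of 5.07.

For each particle, the minimum momentum uncertainty is Δp_min = ℏ/(2Δx):

Particle A: Δp_A = ℏ/(2×9.590e-09 m) = 5.498e-27 kg·m/s
Particle B: Δp_B = ℏ/(2×1.890e-09 m) = 2.790e-26 kg·m/s

Ratio: Δp_B/Δp_A = 5.07

Since Δp_min ∝ 1/Δx, the particle with smaller position uncertainty (B) has larger momentum uncertainty.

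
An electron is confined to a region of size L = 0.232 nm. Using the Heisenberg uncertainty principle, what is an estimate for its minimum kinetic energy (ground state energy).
176.965 meV

Using the uncertainty principle to estimate ground state energy:

1. The position uncertainty is approximately the confinement size:
   Δx ≈ L = 2.320e-10 m

2. From ΔxΔp ≥ ℏ/2, the minimum momentum uncertainty is:
   Δp ≈ ℏ/(2L) = 2.273e-25 kg·m/s

3. The kinetic energy is approximately:
   KE ≈ (Δp)²/(2m) = (2.273e-25)²/(2 × 9.109e-31 kg)
   KE ≈ 2.835e-20 J = 176.965 meV

This is an order-of-magnitude estimate of the ground state energy.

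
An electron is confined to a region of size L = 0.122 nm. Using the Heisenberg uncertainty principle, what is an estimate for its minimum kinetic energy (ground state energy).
639.946 meV

Using the uncertainty principle to estimate ground state energy:

1. The position uncertainty is approximately the confinement size:
   Δx ≈ L = 1.220e-10 m

2. From ΔxΔp ≥ ℏ/2, the minimum momentum uncertainty is:
   Δp ≈ ℏ/(2L) = 4.322e-25 kg·m/s

3. The kinetic energy is approximately:
   KE ≈ (Δp)²/(2m) = (4.322e-25)²/(2 × 9.109e-31 kg)
   KE ≈ 1.025e-19 J = 639.946 meV

This is an order-of-magnitude estimate of the ground state energy.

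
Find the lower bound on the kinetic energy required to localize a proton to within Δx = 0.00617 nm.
136.265 meV

Localizing a particle requires giving it sufficient momentum uncertainty:

1. From uncertainty principle: Δp ≥ ℏ/(2Δx)
   Δp_min = (1.055e-34 J·s) / (2 × 6.170e-12 m)
   Δp_min = 8.546e-24 kg·m/s

2. This momentum uncertainty corresponds to kinetic energy:
   KE ≈ (Δp)²/(2m) = (8.546e-24)²/(2 × 1.673e-27 kg)
   KE = 2.183e-20 J = 136.265 meV

Tighter localization requires more energy.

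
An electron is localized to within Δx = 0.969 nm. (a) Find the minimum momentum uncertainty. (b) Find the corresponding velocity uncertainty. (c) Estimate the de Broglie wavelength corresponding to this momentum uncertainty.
(a) Δp_min = 5.442 × 10^-26 kg·m/s
(b) Δv_min = 59.736 km/s
(c) λ_dB = 12.177 nm

Step-by-step:

(a) From the uncertainty principle:
Δp_min = ℏ/(2Δx) = (1.055e-34 J·s)/(2 × 9.690e-10 m) = 5.442e-26 kg·m/s

(b) The velocity uncertainty:
Δv = Δp/m = (5.442e-26 kg·m/s)/(9.109e-31 kg) = 5.974e+04 m/s = 59.736 km/s

(c) The de Broglie wavelength for this momentum:
λ = h/p = (6.626e-34 J·s)/(5.442e-26 kg·m/s) = 1.218e-08 m = 12.177 nm

Note: The de Broglie wavelength is comparable to the localization size, as expected from wave-particle duality.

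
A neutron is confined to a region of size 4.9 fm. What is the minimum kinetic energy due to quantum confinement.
215.756 keV

Using the uncertainty principle:

1. Position uncertainty: Δx ≈ 4.900e-15 m
2. Minimum momentum uncertainty: Δp = ℏ/(2Δx) = 1.076e-20 kg·m/s
3. Minimum kinetic energy:
   KE = (Δp)²/(2m) = (1.076e-20)²/(2 × 1.675e-27 kg)
   KE = 3.457e-14 J = 215.756 keV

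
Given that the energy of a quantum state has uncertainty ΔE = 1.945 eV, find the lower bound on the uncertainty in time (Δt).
169.206 as

Using the energy-time uncertainty principle:
ΔEΔt ≥ ℏ/2

The minimum uncertainty in time is:
Δt_min = ℏ/(2ΔE)
Δt_min = (1.055e-34 J·s) / (2 × 3.116e-19 J)
Δt_min = 1.692e-16 s = 169.206 as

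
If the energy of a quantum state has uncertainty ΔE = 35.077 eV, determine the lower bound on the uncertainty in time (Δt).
9.382 as

Using the energy-time uncertainty principle:
ΔEΔt ≥ ℏ/2

The minimum uncertainty in time is:
Δt_min = ℏ/(2ΔE)
Δt_min = (1.055e-34 J·s) / (2 × 5.620e-18 J)
Δt_min = 9.382e-18 s = 9.382 as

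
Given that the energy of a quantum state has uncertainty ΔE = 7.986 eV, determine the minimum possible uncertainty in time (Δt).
41.210 as

Using the energy-time uncertainty principle:
ΔEΔt ≥ ℏ/2

The minimum uncertainty in time is:
Δt_min = ℏ/(2ΔE)
Δt_min = (1.055e-34 J·s) / (2 × 1.279e-18 J)
Δt_min = 4.121e-17 s = 41.210 as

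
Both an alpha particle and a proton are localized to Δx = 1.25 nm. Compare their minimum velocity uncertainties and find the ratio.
The proton has the larger minimum velocity uncertainty, by a ratio of 4.0.

For both particles, Δp_min = ℏ/(2Δx) = 4.218e-26 kg·m/s (same for both).

The velocity uncertainty is Δv = Δp/m:
- alpha particle: Δv = 4.218e-26 / 6.645e-27 = 6.348e+00 m/s = 6.348 m/s
- proton: Δv = 4.218e-26 / 1.673e-27 = 2.522e+01 m/s = 25.220 m/s

Ratio: 2.522e+01 / 6.348e+00 = 4.0

The lighter particle has larger velocity uncertainty because Δv ∝ 1/m.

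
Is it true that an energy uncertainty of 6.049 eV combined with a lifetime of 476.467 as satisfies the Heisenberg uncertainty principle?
Yes, it satisfies the uncertainty relation.

Calculate the product ΔEΔt:
ΔE = 6.049 eV = 9.692e-19 J
ΔEΔt = (9.692e-19 J) × (4.765e-16 s)
ΔEΔt = 4.618e-34 J·s

Compare to the minimum allowed value ℏ/2:
ℏ/2 = 5.273e-35 J·s

Since ΔEΔt = 4.618e-34 J·s ≥ 5.273e-35 J·s = ℏ/2,
this satisfies the uncertainty relation.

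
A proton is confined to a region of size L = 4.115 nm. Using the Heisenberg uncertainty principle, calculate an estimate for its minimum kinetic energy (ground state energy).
306.348 neV

Using the uncertainty principle to estimate ground state energy:

1. The position uncertainty is approximately the confinement size:
   Δx ≈ L = 4.115e-09 m

2. From ΔxΔp ≥ ℏ/2, the minimum momentum uncertainty is:
   Δp ≈ ℏ/(2L) = 1.281e-26 kg·m/s

3. The kinetic energy is approximately:
   KE ≈ (Δp)²/(2m) = (1.281e-26)²/(2 × 1.673e-27 kg)
   KE ≈ 4.908e-26 J = 306.348 neV

This is an order-of-magnitude estimate of the ground state energy.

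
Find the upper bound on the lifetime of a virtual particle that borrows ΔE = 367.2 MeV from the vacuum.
8.963 × 10^-25 s

Using the energy-time uncertainty principle:
ΔEΔt ≥ ℏ/2

For a virtual particle borrowing energy ΔE, the maximum lifetime is:
Δt_max = ℏ/(2ΔE)

Converting energy:
ΔE = 367.2 MeV = 5.883e-11 J

Δt_max = (1.055e-34 J·s) / (2 × 5.883e-11 J)
Δt_max = 8.963e-25 s = 8.963 × 10^-25 s

Virtual particles with higher borrowed energy exist for shorter times.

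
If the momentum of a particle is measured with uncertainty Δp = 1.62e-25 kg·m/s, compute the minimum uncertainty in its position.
325.485 pm

Using the Heisenberg uncertainty principle:
ΔxΔp ≥ ℏ/2

The minimum uncertainty in position is:
Δx_min = ℏ/(2Δp)
Δx_min = (1.055e-34 J·s) / (2 × 1.620e-25 kg·m/s)
Δx_min = 3.255e-10 m = 325.485 pm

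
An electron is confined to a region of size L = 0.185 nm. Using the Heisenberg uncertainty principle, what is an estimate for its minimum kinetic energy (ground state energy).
278.304 meV

Using the uncertainty principle to estimate ground state energy:

1. The position uncertainty is approximately the confinement size:
   Δx ≈ L = 1.850e-10 m

2. From ΔxΔp ≥ ℏ/2, the minimum momentum uncertainty is:
   Δp ≈ ℏ/(2L) = 2.850e-25 kg·m/s

3. The kinetic energy is approximately:
   KE ≈ (Δp)²/(2m) = (2.850e-25)²/(2 × 9.109e-31 kg)
   KE ≈ 4.459e-20 J = 278.304 meV

This is an order-of-magnitude estimate of the ground state energy.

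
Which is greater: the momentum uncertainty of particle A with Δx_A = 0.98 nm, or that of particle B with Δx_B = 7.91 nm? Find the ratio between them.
Particle A has the larger minimum momentum uncertainty, by a factor of 8.07.

For each particle, the minimum momentum uncertainty is Δp_min = ℏ/(2Δx):

Particle A: Δp_A = ℏ/(2×9.800e-10 m) = 5.380e-26 kg·m/s
Particle B: Δp_B = ℏ/(2×7.910e-09 m) = 6.666e-27 kg·m/s

Ratio: Δp_A/Δp_B = 8.07

Since Δp_min ∝ 1/Δx, the particle with smaller position uncertainty (A) has larger momentum uncertainty.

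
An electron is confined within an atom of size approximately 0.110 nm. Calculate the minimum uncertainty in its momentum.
4.794 × 10^-25 kg·m/s

Using the Heisenberg uncertainty principle:
ΔxΔp ≥ ℏ/2

With Δx ≈ L = 1.100e-10 m (the confinement size):
Δp_min = ℏ/(2Δx)
Δp_min = (1.055e-34 J·s) / (2 × 1.100e-10 m)
Δp_min = 4.794e-25 kg·m/s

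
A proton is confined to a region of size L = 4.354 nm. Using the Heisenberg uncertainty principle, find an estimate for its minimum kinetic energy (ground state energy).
273.639 neV

Using the uncertainty principle to estimate ground state energy:

1. The position uncertainty is approximately the confinement size:
   Δx ≈ L = 4.354e-09 m

2. From ΔxΔp ≥ ℏ/2, the minimum momentum uncertainty is:
   Δp ≈ ℏ/(2L) = 1.211e-26 kg·m/s

3. The kinetic energy is approximately:
   KE ≈ (Δp)²/(2m) = (1.211e-26)²/(2 × 1.673e-27 kg)
   KE ≈ 4.384e-26 J = 273.639 neV

This is an order-of-magnitude estimate of the ground state energy.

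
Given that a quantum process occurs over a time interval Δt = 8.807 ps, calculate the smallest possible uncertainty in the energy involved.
37.369 μeV

Using the energy-time uncertainty principle:
ΔEΔt ≥ ℏ/2

The minimum uncertainty in energy is:
ΔE_min = ℏ/(2Δt)
ΔE_min = (1.055e-34 J·s) / (2 × 8.807e-12 s)
ΔE_min = 5.987e-24 J = 37.369 μeV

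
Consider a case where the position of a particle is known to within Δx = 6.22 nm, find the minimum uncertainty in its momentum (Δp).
8.477 × 10^-27 kg·m/s

Using the Heisenberg uncertainty principle:
ΔxΔp ≥ ℏ/2

The minimum uncertainty in momentum is:
Δp_min = ℏ/(2Δx)
Δp_min = (1.055e-34 J·s) / (2 × 6.220e-09 m)
Δp_min = 8.477e-27 kg·m/s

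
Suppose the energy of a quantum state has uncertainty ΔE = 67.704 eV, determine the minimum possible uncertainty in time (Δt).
4.861 as

Using the energy-time uncertainty principle:
ΔEΔt ≥ ℏ/2

The minimum uncertainty in time is:
Δt_min = ℏ/(2ΔE)
Δt_min = (1.055e-34 J·s) / (2 × 1.085e-17 J)
Δt_min = 4.861e-18 s = 4.861 as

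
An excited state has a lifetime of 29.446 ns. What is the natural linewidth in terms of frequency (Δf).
2.702 MHz

Using the energy-time uncertainty principle and E = hf:
ΔEΔt ≥ ℏ/2
hΔf·Δt ≥ ℏ/2

The minimum frequency uncertainty is:
Δf = ℏ/(2hτ) = 1/(4πτ)
Δf = 1/(4π × 2.945e-08 s)
Δf = 2.702e+06 Hz = 2.702 MHz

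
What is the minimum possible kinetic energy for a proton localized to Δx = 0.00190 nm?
1.437 eV

Localizing a particle requires giving it sufficient momentum uncertainty:

1. From uncertainty principle: Δp ≥ ℏ/(2Δx)
   Δp_min = (1.055e-34 J·s) / (2 × 1.900e-12 m)
   Δp_min = 2.775e-23 kg·m/s

2. This momentum uncertainty corresponds to kinetic energy:
   KE ≈ (Δp)²/(2m) = (2.775e-23)²/(2 × 1.673e-27 kg)
   KE = 2.302e-19 J = 1.437 eV

Tighter localization requires more energy.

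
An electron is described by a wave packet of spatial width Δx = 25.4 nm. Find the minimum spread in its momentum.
2.076 × 10^-27 kg·m/s

For a wave packet, the spatial width Δx and momentum spread Δp are related by the uncertainty principle:
ΔxΔp ≥ ℏ/2

The minimum momentum spread is:
Δp_min = ℏ/(2Δx)
Δp_min = (1.055e-34 J·s) / (2 × 2.540e-08 m)
Δp_min = 2.076e-27 kg·m/s

A wave packet cannot have both a well-defined position and well-defined momentum.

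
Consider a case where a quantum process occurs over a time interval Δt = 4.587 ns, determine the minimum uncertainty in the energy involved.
71.748 neV

Using the energy-time uncertainty principle:
ΔEΔt ≥ ℏ/2

The minimum uncertainty in energy is:
ΔE_min = ℏ/(2Δt)
ΔE_min = (1.055e-34 J·s) / (2 × 4.587e-09 s)
ΔE_min = 1.150e-26 J = 71.748 neV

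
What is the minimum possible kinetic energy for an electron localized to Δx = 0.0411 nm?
5.639 eV

Localizing a particle requires giving it sufficient momentum uncertainty:

1. From uncertainty principle: Δp ≥ ℏ/(2Δx)
   Δp_min = (1.055e-34 J·s) / (2 × 4.110e-11 m)
   Δp_min = 1.283e-24 kg·m/s

2. This momentum uncertainty corresponds to kinetic energy:
   KE ≈ (Δp)²/(2m) = (1.283e-24)²/(2 × 9.109e-31 kg)
   KE = 9.034e-19 J = 5.639 eV

Tighter localization requires more energy.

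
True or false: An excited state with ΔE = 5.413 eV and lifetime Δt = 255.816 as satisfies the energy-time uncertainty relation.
Yes, it satisfies the uncertainty relation.

Calculate the product ΔEΔt:
ΔE = 5.413 eV = 8.673e-19 J
ΔEΔt = (8.673e-19 J) × (2.558e-16 s)
ΔEΔt = 2.219e-34 J·s

Compare to the minimum allowed value ℏ/2:
ℏ/2 = 5.273e-35 J·s

Since ΔEΔt = 2.219e-34 J·s ≥ 5.273e-35 J·s = ℏ/2,
this satisfies the uncertainty relation.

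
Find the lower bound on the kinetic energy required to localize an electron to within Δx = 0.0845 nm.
1.334 eV

Localizing a particle requires giving it sufficient momentum uncertainty:

1. From uncertainty principle: Δp ≥ ℏ/(2Δx)
   Δp_min = (1.055e-34 J·s) / (2 × 8.450e-11 m)
   Δp_min = 6.240e-25 kg·m/s

2. This momentum uncertainty corresponds to kinetic energy:
   KE ≈ (Δp)²/(2m) = (6.240e-25)²/(2 × 9.109e-31 kg)
   KE = 2.137e-19 J = 1.334 eV

Tighter localization requires more energy.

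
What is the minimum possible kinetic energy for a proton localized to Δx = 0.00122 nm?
3.485 eV

Localizing a particle requires giving it sufficient momentum uncertainty:

1. From uncertainty principle: Δp ≥ ℏ/(2Δx)
   Δp_min = (1.055e-34 J·s) / (2 × 1.220e-12 m)
   Δp_min = 4.322e-23 kg·m/s

2. This momentum uncertainty corresponds to kinetic energy:
   KE ≈ (Δp)²/(2m) = (4.322e-23)²/(2 × 1.673e-27 kg)
   KE = 5.584e-19 J = 3.485 eV

Tighter localization requires more energy.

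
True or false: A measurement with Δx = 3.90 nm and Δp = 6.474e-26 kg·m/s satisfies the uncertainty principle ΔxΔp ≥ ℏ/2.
Yes, it satisfies the uncertainty principle.

Calculate the product ΔxΔp:
ΔxΔp = (3.900e-09 m) × (6.474e-26 kg·m/s)
ΔxΔp = 2.525e-34 J·s

Compare to the minimum allowed value ℏ/2:
ℏ/2 = 5.273e-35 J·s

Since ΔxΔp = 2.525e-34 J·s ≥ 5.273e-35 J·s = ℏ/2,
the measurement satisfies the uncertainty principle.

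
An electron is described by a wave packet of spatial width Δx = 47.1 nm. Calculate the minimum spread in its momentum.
1.120 × 10^-27 kg·m/s

For a wave packet, the spatial width Δx and momentum spread Δp are related by the uncertainty principle:
ΔxΔp ≥ ℏ/2

The minimum momentum spread is:
Δp_min = ℏ/(2Δx)
Δp_min = (1.055e-34 J·s) / (2 × 4.710e-08 m)
Δp_min = 1.120e-27 kg·m/s

A wave packet cannot have both a well-defined position and well-defined momentum.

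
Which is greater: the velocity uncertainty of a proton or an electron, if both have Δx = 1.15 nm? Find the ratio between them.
The electron has the larger minimum velocity uncertainty, by a ratio of 1836.2.

For both particles, Δp_min = ℏ/(2Δx) = 4.585e-26 kg·m/s (same for both).

The velocity uncertainty is Δv = Δp/m:
- proton: Δv = 4.585e-26 / 1.673e-27 = 2.741e+01 m/s = 27.413 m/s
- electron: Δv = 4.585e-26 / 9.109e-31 = 5.033e+04 m/s = 50.334 km/s

Ratio: 5.033e+04 / 2.741e+01 = 1836.2

The lighter particle has larger velocity uncertainty because Δv ∝ 1/m.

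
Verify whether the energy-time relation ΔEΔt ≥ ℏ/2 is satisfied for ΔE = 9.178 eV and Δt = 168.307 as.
Yes, it satisfies the uncertainty relation.

Calculate the product ΔEΔt:
ΔE = 9.178 eV = 1.470e-18 J
ΔEΔt = (1.470e-18 J) × (1.683e-16 s)
ΔEΔt = 2.475e-34 J·s

Compare to the minimum allowed value ℏ/2:
ℏ/2 = 5.273e-35 J·s

Since ΔEΔt = 2.475e-34 J·s ≥ 5.273e-35 J·s = ℏ/2,
this satisfies the uncertainty relation.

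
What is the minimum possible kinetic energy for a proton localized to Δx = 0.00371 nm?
376.883 meV

Localizing a particle requires giving it sufficient momentum uncertainty:

1. From uncertainty principle: Δp ≥ ℏ/(2Δx)
   Δp_min = (1.055e-34 J·s) / (2 × 3.710e-12 m)
   Δp_min = 1.421e-23 kg·m/s

2. This momentum uncertainty corresponds to kinetic energy:
   KE ≈ (Δp)²/(2m) = (1.421e-23)²/(2 × 1.673e-27 kg)
   KE = 6.038e-20 J = 376.883 meV

Tighter localization requires more energy.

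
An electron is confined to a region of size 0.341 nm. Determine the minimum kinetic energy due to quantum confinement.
81.913 meV

Using the uncertainty principle:

1. Position uncertainty: Δx ≈ 3.410e-10 m
2. Minimum momentum uncertainty: Δp = ℏ/(2Δx) = 1.546e-25 kg·m/s
3. Minimum kinetic energy:
   KE = (Δp)²/(2m) = (1.546e-25)²/(2 × 9.109e-31 kg)
   KE = 1.312e-20 J = 81.913 meV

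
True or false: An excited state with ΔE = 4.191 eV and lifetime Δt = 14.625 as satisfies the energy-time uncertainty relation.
No, it violates the uncertainty relation.

Calculate the product ΔEΔt:
ΔE = 4.191 eV = 6.715e-19 J
ΔEΔt = (6.715e-19 J) × (1.463e-17 s)
ΔEΔt = 9.820e-36 J·s

Compare to the minimum allowed value ℏ/2:
ℏ/2 = 5.273e-35 J·s

Since ΔEΔt = 9.820e-36 J·s < 5.273e-35 J·s = ℏ/2,
this violates the uncertainty relation.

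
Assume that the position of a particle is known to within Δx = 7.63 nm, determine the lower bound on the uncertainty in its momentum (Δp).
6.911 × 10^-27 kg·m/s

Using the Heisenberg uncertainty principle:
ΔxΔp ≥ ℏ/2

The minimum uncertainty in momentum is:
Δp_min = ℏ/(2Δx)
Δp_min = (1.055e-34 J·s) / (2 × 7.630e-09 m)
Δp_min = 6.911e-27 kg·m/s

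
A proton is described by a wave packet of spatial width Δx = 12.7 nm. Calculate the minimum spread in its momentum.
4.152 × 10^-27 kg·m/s

For a wave packet, the spatial width Δx and momentum spread Δp are related by the uncertainty principle:
ΔxΔp ≥ ℏ/2

The minimum momentum spread is:
Δp_min = ℏ/(2Δx)
Δp_min = (1.055e-34 J·s) / (2 × 1.270e-08 m)
Δp_min = 4.152e-27 kg·m/s

A wave packet cannot have both a well-defined position and well-defined momentum.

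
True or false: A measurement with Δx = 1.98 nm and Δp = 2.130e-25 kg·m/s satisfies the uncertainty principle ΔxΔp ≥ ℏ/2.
Yes, it satisfies the uncertainty principle.

Calculate the product ΔxΔp:
ΔxΔp = (1.980e-09 m) × (2.130e-25 kg·m/s)
ΔxΔp = 4.217e-34 J·s

Compare to the minimum allowed value ℏ/2:
ℏ/2 = 5.273e-35 J·s

Since ΔxΔp = 4.217e-34 J·s ≥ 5.273e-35 J·s = ℏ/2,
the measurement satisfies the uncertainty principle.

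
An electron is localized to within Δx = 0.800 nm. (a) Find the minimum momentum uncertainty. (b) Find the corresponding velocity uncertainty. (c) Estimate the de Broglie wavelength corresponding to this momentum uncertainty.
(a) Δp_min = 6.591 × 10^-26 kg·m/s
(b) Δv_min = 72.355 km/s
(c) λ_dB = 10.053 nm

Step-by-step:

(a) From the uncertainty principle:
Δp_min = ℏ/(2Δx) = (1.055e-34 J·s)/(2 × 8.000e-10 m) = 6.591e-26 kg·m/s

(b) The velocity uncertainty:
Δv = Δp/m = (6.591e-26 kg·m/s)/(9.109e-31 kg) = 7.235e+04 m/s = 72.355 km/s

(c) The de Broglie wavelength for this momentum:
λ = h/p = (6.626e-34 J·s)/(6.591e-26 kg·m/s) = 1.005e-08 m = 10.053 nm

Note: The de Broglie wavelength is comparable to the localization size, as expected from wave-particle duality.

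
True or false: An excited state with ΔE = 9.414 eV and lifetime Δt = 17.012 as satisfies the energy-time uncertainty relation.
No, it violates the uncertainty relation.

Calculate the product ΔEΔt:
ΔE = 9.414 eV = 1.508e-18 J
ΔEΔt = (1.508e-18 J) × (1.701e-17 s)
ΔEΔt = 2.566e-35 J·s

Compare to the minimum allowed value ℏ/2:
ℏ/2 = 5.273e-35 J·s

Since ΔEΔt = 2.566e-35 J·s < 5.273e-35 J·s = ℏ/2,
this violates the uncertainty relation.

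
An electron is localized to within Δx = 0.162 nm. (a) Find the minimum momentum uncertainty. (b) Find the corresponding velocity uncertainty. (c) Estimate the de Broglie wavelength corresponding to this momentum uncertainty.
(a) Δp_min = 3.255 × 10^-25 kg·m/s
(b) Δv_min = 357.308 km/s
(c) λ_dB = 2.036 nm

Step-by-step:

(a) From the uncertainty principle:
Δp_min = ℏ/(2Δx) = (1.055e-34 J·s)/(2 × 1.620e-10 m) = 3.255e-25 kg·m/s

(b) The velocity uncertainty:
Δv = Δp/m = (3.255e-25 kg·m/s)/(9.109e-31 kg) = 3.573e+05 m/s = 357.308 km/s

(c) The de Broglie wavelength for this momentum:
λ = h/p = (6.626e-34 J·s)/(3.255e-25 kg·m/s) = 2.036e-09 m = 2.036 nm

Note: The de Broglie wavelength is comparable to the localization size, as expected from wave-particle duality.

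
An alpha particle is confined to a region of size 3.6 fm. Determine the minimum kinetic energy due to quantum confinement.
100.757 keV

Using the uncertainty principle:

1. Position uncertainty: Δx ≈ 3.600e-15 m
2. Minimum momentum uncertainty: Δp = ℏ/(2Δx) = 1.465e-20 kg·m/s
3. Minimum kinetic energy:
   KE = (Δp)²/(2m) = (1.465e-20)²/(2 × 6.645e-27 kg)
   KE = 1.614e-14 J = 100.757 keV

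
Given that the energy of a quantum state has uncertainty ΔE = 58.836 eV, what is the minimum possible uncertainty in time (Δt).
5.594 as

Using the energy-time uncertainty principle:
ΔEΔt ≥ ℏ/2

The minimum uncertainty in time is:
Δt_min = ℏ/(2ΔE)
Δt_min = (1.055e-34 J·s) / (2 × 9.427e-18 J)
Δt_min = 5.594e-18 s = 5.594 as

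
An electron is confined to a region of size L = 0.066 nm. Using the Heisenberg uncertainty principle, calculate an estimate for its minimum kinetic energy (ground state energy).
2.187 eV

Using the uncertainty principle to estimate ground state energy:

1. The position uncertainty is approximately the confinement size:
   Δx ≈ L = 6.600e-11 m

2. From ΔxΔp ≥ ℏ/2, the minimum momentum uncertainty is:
   Δp ≈ ℏ/(2L) = 7.989e-25 kg·m/s

3. The kinetic energy is approximately:
   KE ≈ (Δp)²/(2m) = (7.989e-25)²/(2 × 9.109e-31 kg)
   KE ≈ 3.503e-19 J = 2.187 eV

This is an order-of-magnitude estimate of the ground state energy.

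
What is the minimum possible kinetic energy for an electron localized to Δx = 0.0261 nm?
13.982 eV

Localizing a particle requires giving it sufficient momentum uncertainty:

1. From uncertainty principle: Δp ≥ ℏ/(2Δx)
   Δp_min = (1.055e-34 J·s) / (2 × 2.610e-11 m)
   Δp_min = 2.020e-24 kg·m/s

2. This momentum uncertainty corresponds to kinetic energy:
   KE ≈ (Δp)²/(2m) = (2.020e-24)²/(2 × 9.109e-31 kg)
   KE = 2.240e-18 J = 13.982 eV

Tighter localization requires more energy.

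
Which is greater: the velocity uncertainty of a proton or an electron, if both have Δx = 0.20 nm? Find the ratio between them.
The electron has the larger minimum velocity uncertainty, by a ratio of 1836.2.

For both particles, Δp_min = ℏ/(2Δx) = 2.636e-25 kg·m/s (same for both).

The velocity uncertainty is Δv = Δp/m:
- proton: Δv = 2.636e-25 / 1.673e-27 = 1.576e+02 m/s = 157.623 m/s
- electron: Δv = 2.636e-25 / 9.109e-31 = 2.894e+05 m/s = 289.419 km/s

Ratio: 2.894e+05 / 1.576e+02 = 1836.2

The lighter particle has larger velocity uncertainty because Δv ∝ 1/m.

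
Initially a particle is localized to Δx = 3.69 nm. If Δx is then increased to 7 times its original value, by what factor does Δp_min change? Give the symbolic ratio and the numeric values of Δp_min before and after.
Original Δp_min = 1.429 × 10^-26 kg·m/s; new Δp'_min = 2.041 × 10^-27 kg·m/s; ratio Δp'_min/Δp_min = 1/7.

From the uncertainty principle ΔxΔp ≥ ℏ/2, the minimum momentum uncertainty is Δp_min = ℏ/(2Δx).

Original (Δx = 3.69 nm = 3.690e-09 m):
Δp_min = (1.055e-34 J·s)/(2 × 3.690e-09 m) = 1.429e-26 kg·m/s

When Δx → 7Δx:
Δp'_min = ℏ/(2 × 7Δx) = (1/7) × ℏ/(2Δx) = (1/7) × Δp_min
Δp'_min = 1/7 × 1.429e-26 kg·m/s = 2.041e-27 kg·m/s

Since Δp_min ∝ 1/Δx, when Δx is increased to 7 times its original value, Δp_min decreases to 1/7 of its original value.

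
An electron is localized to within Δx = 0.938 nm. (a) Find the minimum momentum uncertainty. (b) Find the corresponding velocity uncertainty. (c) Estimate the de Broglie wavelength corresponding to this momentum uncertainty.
(a) Δp_min = 5.621 × 10^-26 kg·m/s
(b) Δv_min = 61.710 km/s
(c) λ_dB = 11.787 nm

Step-by-step:

(a) From the uncertainty principle:
Δp_min = ℏ/(2Δx) = (1.055e-34 J·s)/(2 × 9.380e-10 m) = 5.621e-26 kg·m/s

(b) The velocity uncertainty:
Δv = Δp/m = (5.621e-26 kg·m/s)/(9.109e-31 kg) = 6.171e+04 m/s = 61.710 km/s

(c) The de Broglie wavelength for this momentum:
λ = h/p = (6.626e-34 J·s)/(5.621e-26 kg·m/s) = 1.179e-08 m = 11.787 nm

Note: The de Broglie wavelength is comparable to the localization size, as expected from wave-particle duality.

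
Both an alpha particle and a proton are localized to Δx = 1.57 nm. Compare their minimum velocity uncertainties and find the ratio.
The proton has the larger minimum velocity uncertainty, by a ratio of 4.0.

For both particles, Δp_min = ℏ/(2Δx) = 3.359e-26 kg·m/s (same for both).

The velocity uncertainty is Δv = Δp/m:
- alpha particle: Δv = 3.359e-26 / 6.645e-27 = 5.054e+00 m/s = 5.054 m/s
- proton: Δv = 3.359e-26 / 1.673e-27 = 2.008e+01 m/s = 20.079 m/s

Ratio: 2.008e+01 / 5.054e+00 = 4.0

The lighter particle has larger velocity uncertainty because Δv ∝ 1/m.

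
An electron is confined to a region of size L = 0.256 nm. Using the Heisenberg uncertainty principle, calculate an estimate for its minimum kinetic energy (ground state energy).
145.339 meV

Using the uncertainty principle to estimate ground state energy:

1. The position uncertainty is approximately the confinement size:
   Δx ≈ L = 2.560e-10 m

2. From ΔxΔp ≥ ℏ/2, the minimum momentum uncertainty is:
   Δp ≈ ℏ/(2L) = 2.060e-25 kg·m/s

3. The kinetic energy is approximately:
   KE ≈ (Δp)²/(2m) = (2.060e-25)²/(2 × 9.109e-31 kg)
   KE ≈ 2.329e-20 J = 145.339 meV

This is an order-of-magnitude estimate of the ground state energy.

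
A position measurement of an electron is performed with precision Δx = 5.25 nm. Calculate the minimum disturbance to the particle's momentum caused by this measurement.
1.004 × 10^-26 kg·m/s

The uncertainty principle implies that measuring position disturbs momentum:
ΔxΔp ≥ ℏ/2

When we measure position with precision Δx, we necessarily introduce a momentum uncertainty:
Δp ≥ ℏ/(2Δx)
Δp_min = (1.055e-34 J·s) / (2 × 5.250e-09 m)
Δp_min = 1.004e-26 kg·m/s

The more precisely we measure position, the greater the momentum disturbance.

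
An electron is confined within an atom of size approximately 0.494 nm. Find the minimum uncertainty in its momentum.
1.067 × 10^-25 kg·m/s

Using the Heisenberg uncertainty principle:
ΔxΔp ≥ ℏ/2

With Δx ≈ L = 4.940e-10 m (the confinement size):
Δp_min = ℏ/(2Δx)
Δp_min = (1.055e-34 J·s) / (2 × 4.940e-10 m)
Δp_min = 1.067e-25 kg·m/s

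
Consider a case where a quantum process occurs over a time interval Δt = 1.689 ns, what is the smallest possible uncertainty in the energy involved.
194.853 neV

Using the energy-time uncertainty principle:
ΔEΔt ≥ ℏ/2

The minimum uncertainty in energy is:
ΔE_min = ℏ/(2Δt)
ΔE_min = (1.055e-34 J·s) / (2 × 1.689e-09 s)
ΔE_min = 3.122e-26 J = 194.853 neV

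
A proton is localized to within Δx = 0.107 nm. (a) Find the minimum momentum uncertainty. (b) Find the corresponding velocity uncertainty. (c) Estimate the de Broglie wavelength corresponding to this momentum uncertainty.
(a) Δp_min = 4.928 × 10^-25 kg·m/s
(b) Δv_min = 294.622 m/s
(c) λ_dB = 1.345 nm

Step-by-step:

(a) From the uncertainty principle:
Δp_min = ℏ/(2Δx) = (1.055e-34 J·s)/(2 × 1.070e-10 m) = 4.928e-25 kg·m/s

(b) The velocity uncertainty:
Δv = Δp/m = (4.928e-25 kg·m/s)/(1.673e-27 kg) = 2.946e+02 m/s = 294.622 m/s

(c) The de Broglie wavelength for this momentum:
λ = h/p = (6.626e-34 J·s)/(4.928e-25 kg·m/s) = 1.345e-09 m = 1.345 nm

Note: The de Broglie wavelength is comparable to the localization size, as expected from wave-particle duality.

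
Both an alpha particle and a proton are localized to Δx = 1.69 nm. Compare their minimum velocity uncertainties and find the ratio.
The proton has the larger minimum velocity uncertainty, by a ratio of 4.0.

For both particles, Δp_min = ℏ/(2Δx) = 3.120e-26 kg·m/s (same for both).

The velocity uncertainty is Δv = Δp/m:
- alpha particle: Δv = 3.120e-26 / 6.645e-27 = 4.696e+00 m/s = 4.696 m/s
- proton: Δv = 3.120e-26 / 1.673e-27 = 1.865e+01 m/s = 18.654 m/s

Ratio: 1.865e+01 / 4.696e+00 = 4.0

The lighter particle has larger velocity uncertainty because Δv ∝ 1/m.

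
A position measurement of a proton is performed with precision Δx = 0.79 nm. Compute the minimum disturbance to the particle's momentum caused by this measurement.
6.675 × 10^-26 kg·m/s

The uncertainty principle implies that measuring position disturbs momentum:
ΔxΔp ≥ ℏ/2

When we measure position with precision Δx, we necessarily introduce a momentum uncertainty:
Δp ≥ ℏ/(2Δx)
Δp_min = (1.055e-34 J·s) / (2 × 7.900e-10 m)
Δp_min = 6.675e-26 kg·m/s

The more precisely we measure position, the greater the momentum disturbance.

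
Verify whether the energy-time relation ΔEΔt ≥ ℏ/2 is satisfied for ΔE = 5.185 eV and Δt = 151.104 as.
Yes, it satisfies the uncertainty relation.

Calculate the product ΔEΔt:
ΔE = 5.185 eV = 8.307e-19 J
ΔEΔt = (8.307e-19 J) × (1.511e-16 s)
ΔEΔt = 1.255e-34 J·s

Compare to the minimum allowed value ℏ/2:
ℏ/2 = 5.273e-35 J·s

Since ΔEΔt = 1.255e-34 J·s ≥ 5.273e-35 J·s = ℏ/2,
this satisfies the uncertainty relation.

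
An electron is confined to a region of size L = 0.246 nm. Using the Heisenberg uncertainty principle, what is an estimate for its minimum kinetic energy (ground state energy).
157.396 meV

Using the uncertainty principle to estimate ground state energy:

1. The position uncertainty is approximately the confinement size:
   Δx ≈ L = 2.460e-10 m

2. From ΔxΔp ≥ ℏ/2, the minimum momentum uncertainty is:
   Δp ≈ ℏ/(2L) = 2.143e-25 kg·m/s

3. The kinetic energy is approximately:
   KE ≈ (Δp)²/(2m) = (2.143e-25)²/(2 × 9.109e-31 kg)
   KE ≈ 2.522e-20 J = 157.396 meV

This is an order-of-magnitude estimate of the ground state energy.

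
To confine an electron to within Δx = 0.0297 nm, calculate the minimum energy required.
10.798 eV

Localizing a particle requires giving it sufficient momentum uncertainty:

1. From uncertainty principle: Δp ≥ ℏ/(2Δx)
   Δp_min = (1.055e-34 J·s) / (2 × 2.970e-11 m)
   Δp_min = 1.775e-24 kg·m/s

2. This momentum uncertainty corresponds to kinetic energy:
   KE ≈ (Δp)²/(2m) = (1.775e-24)²/(2 × 9.109e-31 kg)
   KE = 1.730e-18 J = 10.798 eV

Tighter localization requires more energy.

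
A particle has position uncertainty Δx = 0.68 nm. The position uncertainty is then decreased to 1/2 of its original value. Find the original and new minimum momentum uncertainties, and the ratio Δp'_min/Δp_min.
Original Δp_min = 7.754 × 10^-26 kg·m/s; new Δp'_min = 1.551 × 10^-25 kg·m/s; ratio Δp'_min/Δp_min = 2.

From the uncertainty principle ΔxΔp ≥ ℏ/2, the minimum momentum uncertainty is Δp_min = ℏ/(2Δx).

Original (Δx = 0.68 nm = 6.800e-10 m):
Δp_min = (1.055e-34 J·s)/(2 × 6.800e-10 m) = 7.754e-26 kg·m/s

When Δx → (1/2)Δx:
Δp'_min = ℏ/(2 × (1/2)Δx) = 2 × ℏ/(2Δx) = 2 × Δp_min
Δp'_min = 2 × 7.754e-26 kg·m/s = 1.551e-25 kg·m/s

Since Δp_min ∝ 1/Δx, when Δx is decreased to 1/2 of its original value, Δp_min increases to 2 times its original value.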